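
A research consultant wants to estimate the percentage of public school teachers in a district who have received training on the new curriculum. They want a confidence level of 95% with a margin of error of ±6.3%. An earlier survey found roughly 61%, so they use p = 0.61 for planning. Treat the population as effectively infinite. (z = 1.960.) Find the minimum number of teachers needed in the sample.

231

With p = 0.61, p(1−p) = 0.2379.
n = z²·p(1−p)/E² = 1.960² × 0.2379 / 0.063² = 3.8416 × 0.2379 / 0.003969 ≈ 230.26.
Rounding up gives n = 231.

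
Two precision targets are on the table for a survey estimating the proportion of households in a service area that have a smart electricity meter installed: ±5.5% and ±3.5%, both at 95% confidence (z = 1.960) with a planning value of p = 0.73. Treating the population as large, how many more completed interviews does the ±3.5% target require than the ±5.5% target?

368

At ±5.5%: n = 1.960² × 0.1971 / 0.055² ≈ 250.31 → 251.
At ±3.5%: n = 1.960² × 0.1971 / 0.035² ≈ 618.11 → 619.
Additional respondents: 619 − 251 = 368.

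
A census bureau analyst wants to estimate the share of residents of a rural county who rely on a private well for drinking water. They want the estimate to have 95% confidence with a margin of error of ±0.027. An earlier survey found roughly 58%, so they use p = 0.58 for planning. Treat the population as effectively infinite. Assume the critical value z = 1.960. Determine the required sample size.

1284

With p = 0.58, p(1−p) = 0.2436.
n = z²·p(1−p)/E² = 1.960² × 0.2436 / 0.027² = 3.8416 × 0.2436 / 0.000729 ≈ 1283.70.
Rounding up gives n = 1284.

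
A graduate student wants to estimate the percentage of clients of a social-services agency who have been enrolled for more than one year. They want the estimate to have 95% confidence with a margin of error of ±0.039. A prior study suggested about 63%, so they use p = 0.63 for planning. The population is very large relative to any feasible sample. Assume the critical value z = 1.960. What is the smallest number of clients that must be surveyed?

589

With p = 0.63, p(1−p) = 0.2331.
n = z²·p(1−p)/E² = 1.960² × 0.2331 / 0.039² = 3.8416 × 0.2331 / 0.001521 ≈ 588.74.
Rounding up gives n = 589.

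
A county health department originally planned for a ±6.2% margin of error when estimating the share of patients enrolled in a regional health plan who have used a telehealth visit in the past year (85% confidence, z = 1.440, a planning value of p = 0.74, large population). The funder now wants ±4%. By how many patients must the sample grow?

At ±6.2%: n = 1.440² × 0.1924 / 0.062² ≈ 103.79 → 104.
At ±4%: n = 1.440² × 0.1924 / 0.040² ≈ 249.35 → 250.
Additional respondents: 250 − 104 = 146.

146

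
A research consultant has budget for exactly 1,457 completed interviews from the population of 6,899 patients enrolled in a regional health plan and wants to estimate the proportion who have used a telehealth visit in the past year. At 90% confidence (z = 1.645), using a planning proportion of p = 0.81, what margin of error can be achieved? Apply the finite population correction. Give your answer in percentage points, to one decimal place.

1.5

Finite-population factor: (N−n)/(N−1) = (6899−1457)/(6899−1) = 0.7889.
SE(p̂) = √[p(1−p)/n · (N−n)/(N−1)] = √[0.1539/1457 × 0.7889] = 0.00913.
E = z × SE = 1.645 × 0.00913 = 0.01502 ≈ 1.5 percentage points.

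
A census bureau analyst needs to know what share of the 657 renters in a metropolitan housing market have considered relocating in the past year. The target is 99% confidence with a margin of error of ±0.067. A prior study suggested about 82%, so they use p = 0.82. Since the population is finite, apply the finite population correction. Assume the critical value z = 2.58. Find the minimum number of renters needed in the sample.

Unadjusted: n₀ = 2.58² × 0.82 × 0.18 / 0.067² ≈ 218.86, so n₀ = 219.
Finite population correction with N = 657: n = n₀ / (1 + (n₀−1)/N) = 219 / (1 + 218/657) = 219 / 1.3318 ≈ 164.44.
Rounding up, n = 165.

165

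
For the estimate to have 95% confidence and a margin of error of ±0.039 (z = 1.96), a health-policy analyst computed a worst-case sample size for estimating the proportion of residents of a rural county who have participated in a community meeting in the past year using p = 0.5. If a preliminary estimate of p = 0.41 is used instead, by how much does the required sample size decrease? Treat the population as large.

Conservative (p = 0.5): n = 1.96² × 0.25 / 0.039² ≈ 631.43 → 632.
Using p = 0.41: p(1−p) = 0.2419, so n = 1.96² × 0.2419 / 0.039² ≈ 610.97 → 611.
Reduction: 632 − 611 = 21.

21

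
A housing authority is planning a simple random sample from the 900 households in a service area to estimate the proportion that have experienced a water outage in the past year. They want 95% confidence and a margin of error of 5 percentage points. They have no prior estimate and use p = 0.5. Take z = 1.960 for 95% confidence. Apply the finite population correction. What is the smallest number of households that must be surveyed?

Unadjusted: n₀ = 1.960² × 0.50 × 0.50 / 0.050² ≈ 384.16, so n₀ = 385.
Finite population correction with N = 900: n = n₀ / (1 + (n₀−1)/N) = 385 / (1 + 384/900) = 385 / 1.4267 ≈ 269.86.
Rounding up, n = 270.

270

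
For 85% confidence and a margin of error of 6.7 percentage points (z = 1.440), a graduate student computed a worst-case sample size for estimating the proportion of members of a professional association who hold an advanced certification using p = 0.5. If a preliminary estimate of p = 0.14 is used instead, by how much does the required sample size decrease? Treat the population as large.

Conservative (p = 0.5): n = 1.440² × 0.25 / 0.067² ≈ 115.48 → 116.
Using p = 0.14: p(1−p) = 0.1204, so n = 1.440² × 0.1204 / 0.067² ≈ 55.62 → 56.
Reduction: 116 − 56 = 60.

60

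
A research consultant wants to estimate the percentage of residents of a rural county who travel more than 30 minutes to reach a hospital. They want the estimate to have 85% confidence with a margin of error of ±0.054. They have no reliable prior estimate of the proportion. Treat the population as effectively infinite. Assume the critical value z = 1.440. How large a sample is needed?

With no prior estimate, use p = 0.5, giving p(1−p) = 0.25.
n = z²·p(1−p)/E² = 1.440² × 0.2500 / 0.054² = 2.0736 × 0.2500 / 0.002916 ≈ 177.78.
Rounding up gives n = 178.

178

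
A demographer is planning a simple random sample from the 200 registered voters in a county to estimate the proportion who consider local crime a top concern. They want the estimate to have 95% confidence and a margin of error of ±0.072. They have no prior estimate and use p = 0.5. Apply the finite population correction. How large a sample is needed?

For 95% confidence, z = 1.96.
Unadjusted: n₀ = 1.96² × 0.50 × 0.50 / 0.072² ≈ 185.26, so n₀ = 186.
Finite population correction with N = 200: n = n₀ / (1 + (n₀−1)/N) = 186 / (1 + 185/200) = 186 / 1.9250 ≈ 96.62.
Rounding up, n = 97.

97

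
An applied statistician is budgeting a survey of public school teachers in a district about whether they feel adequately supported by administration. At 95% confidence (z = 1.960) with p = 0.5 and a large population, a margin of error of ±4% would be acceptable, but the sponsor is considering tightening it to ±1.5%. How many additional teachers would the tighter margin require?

At ±4%: n = 1.960² × 0.2500 / 0.040² ≈ 600.25 → 601.
At ±1.5%: n = 1.960² × 0.2500 / 0.015² ≈ 4268.44 → 4269.
Additional respondents: 4269 − 601 = 3668.

3668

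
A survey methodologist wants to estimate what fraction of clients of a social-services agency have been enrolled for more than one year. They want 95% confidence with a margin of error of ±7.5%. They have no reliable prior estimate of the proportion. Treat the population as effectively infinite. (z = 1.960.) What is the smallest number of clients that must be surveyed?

171

With no prior estimate, use p = 0.5, giving p(1−p) = 0.25.
n = z²·p(1−p)/E² = 1.960² × 0.2500 / 0.075² = 3.8416 × 0.2500 / 0.005625 ≈ 170.74.
Rounding up gives n = 171.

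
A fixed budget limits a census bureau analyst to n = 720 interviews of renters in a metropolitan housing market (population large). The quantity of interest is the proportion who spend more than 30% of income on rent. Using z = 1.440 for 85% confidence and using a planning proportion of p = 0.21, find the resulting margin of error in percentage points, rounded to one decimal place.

SE(p̂) = √[p(1−p)/n] = √[0.1659/720] = 0.01518.
E = z × SE = 1.440 × 0.01518 = 0.02186, or 2.2 percentage points.

2.2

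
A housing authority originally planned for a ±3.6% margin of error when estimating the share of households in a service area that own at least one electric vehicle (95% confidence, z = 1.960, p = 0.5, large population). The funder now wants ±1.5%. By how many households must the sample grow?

At ±3.6%: n = 1.960² × 0.2500 / 0.036² ≈ 741.05 → 742.
At ±1.5%: n = 1.960² × 0.2500 / 0.015² ≈ 4268.44 → 4269.
Additional respondents: 4269 − 742 = 3527.

3527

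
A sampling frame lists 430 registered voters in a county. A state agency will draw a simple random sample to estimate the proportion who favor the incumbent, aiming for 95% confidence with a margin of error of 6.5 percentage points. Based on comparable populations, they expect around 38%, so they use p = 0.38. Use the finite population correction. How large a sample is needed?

For 95% confidence, z = 1.960.
Unadjusted: n₀ = 1.960² × 0.38 × 0.62 / 0.065² ≈ 214.22, so n₀ = 215.
Finite population correction with N = 430: n = n₀ / (1 + (n₀−1)/N) = 215 / (1 + 214/430) = 215 / 1.4977 ≈ 143.56.
Rounding up, n = 144.

144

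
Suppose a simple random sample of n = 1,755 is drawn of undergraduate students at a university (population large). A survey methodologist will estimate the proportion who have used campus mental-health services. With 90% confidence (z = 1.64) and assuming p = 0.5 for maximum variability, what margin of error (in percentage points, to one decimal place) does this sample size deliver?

SE(p̂) = √[p(1−p)/n] = √[0.2500/1755] = 0.01194.
E = z × SE = 1.64 × 0.01194 = 0.01957, or 2.0 percentage points.

2.0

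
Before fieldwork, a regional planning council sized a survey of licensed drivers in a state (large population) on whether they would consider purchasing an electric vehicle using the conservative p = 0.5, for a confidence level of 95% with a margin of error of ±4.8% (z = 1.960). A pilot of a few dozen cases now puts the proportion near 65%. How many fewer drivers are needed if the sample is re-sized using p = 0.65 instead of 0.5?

37

Conservative (p = 0.5): n = 1.960² × 0.25 / 0.048² ≈ 416.84 → 417.
Using p = 0.65: p(1−p) = 0.2275, so n = 1.960² × 0.2275 / 0.048² ≈ 379.32 → 380.
Reduction: 417 − 380 = 37.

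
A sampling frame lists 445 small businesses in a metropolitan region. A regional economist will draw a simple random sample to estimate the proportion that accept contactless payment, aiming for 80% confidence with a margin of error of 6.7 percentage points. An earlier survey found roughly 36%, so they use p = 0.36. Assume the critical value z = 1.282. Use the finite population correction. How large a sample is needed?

72

Unadjusted: n₀ = 1.282² × 0.36 × 0.64 / 0.067² ≈ 84.35, so n₀ = 85.
Finite population correction with N = 445: n = n₀ / (1 + (n₀−1)/N) = 85 / (1 + 84/445) = 85 / 1.1888 ≈ 71.50.
Rounding up, n = 72.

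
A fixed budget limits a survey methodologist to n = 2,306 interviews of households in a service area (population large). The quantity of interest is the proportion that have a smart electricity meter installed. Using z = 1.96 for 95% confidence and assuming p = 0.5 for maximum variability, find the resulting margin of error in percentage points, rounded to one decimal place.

SE(p̂) = √[p(1−p)/n] = √[0.2500/2306] = 0.01041.
E = z × SE = 1.96 × 0.01041 = 0.02041, or 2.0 percentage points.

2.0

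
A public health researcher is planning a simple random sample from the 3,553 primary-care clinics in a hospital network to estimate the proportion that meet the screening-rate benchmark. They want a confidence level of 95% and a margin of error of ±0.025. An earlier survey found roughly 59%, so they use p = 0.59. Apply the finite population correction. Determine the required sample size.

For 95% confidence, z = 1.960.
Unadjusted: n₀ = 1.960² × 0.59 × 0.41 / 0.025² ≈ 1486.85, so n₀ = 1487.
Finite population correction with N = 3,553: n = n₀ / (1 + (n₀−1)/N) = 1487 / (1 + 1486/3553) = 1487 / 1.4182 ≈ 1048.48.
Rounding up, n = 1049.

1049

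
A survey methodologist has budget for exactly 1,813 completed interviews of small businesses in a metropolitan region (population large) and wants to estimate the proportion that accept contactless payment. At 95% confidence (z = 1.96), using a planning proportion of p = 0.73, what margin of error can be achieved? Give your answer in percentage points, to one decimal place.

SE(p̂) = √[p(1−p)/n] = √[0.1971/1813] = 0.01043.
E = z × SE = 1.96 × 0.01043 = 0.02044, or 2.0 percentage points.

2.0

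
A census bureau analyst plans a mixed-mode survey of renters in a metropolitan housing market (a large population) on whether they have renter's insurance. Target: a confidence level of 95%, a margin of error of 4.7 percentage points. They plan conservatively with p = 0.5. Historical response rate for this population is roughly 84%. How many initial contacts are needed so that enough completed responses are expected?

For 95% confidence, z = 1.960.
Completed interviews needed: n₀ = 1.960² × 0.2500 / 0.047² ≈ 434.77 → 435.
At an 84% response rate, contacts needed = 435 / 0.84 ≈ 517.86 → 518.

518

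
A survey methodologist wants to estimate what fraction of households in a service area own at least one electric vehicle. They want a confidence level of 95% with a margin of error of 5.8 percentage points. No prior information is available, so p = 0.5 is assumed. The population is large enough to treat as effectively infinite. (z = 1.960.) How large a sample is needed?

286

With p = 0.5, p(1−p) = 0.25.
n = z²·p(1−p)/E² = 1.960² × 0.2500 / 0.058² = 3.8416 × 0.2500 / 0.003364 ≈ 285.49.
Rounding up gives n = 286.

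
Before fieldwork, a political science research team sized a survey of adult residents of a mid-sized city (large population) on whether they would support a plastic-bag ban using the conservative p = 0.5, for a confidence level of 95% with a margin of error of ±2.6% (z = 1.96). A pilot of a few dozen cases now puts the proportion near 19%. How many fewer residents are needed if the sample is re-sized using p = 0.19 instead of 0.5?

546

Conservative (p = 0.5): n = 1.96² × 0.25 / 0.026² ≈ 1420.71 → 1421.
Using p = 0.19: p(1−p) = 0.1539, so n = 1.96² × 0.1539 / 0.026² ≈ 874.59 → 875.
Reduction: 1421 − 875 = 546.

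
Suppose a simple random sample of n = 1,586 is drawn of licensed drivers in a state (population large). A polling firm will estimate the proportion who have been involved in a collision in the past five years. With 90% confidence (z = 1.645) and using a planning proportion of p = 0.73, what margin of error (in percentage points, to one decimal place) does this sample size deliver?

SE(p̂) = √[p(1−p)/n] = √[0.1971/1586] = 0.01115.
E = z × SE = 1.645 × 0.01115 = 0.01834, or 1.8 percentage points.

1.8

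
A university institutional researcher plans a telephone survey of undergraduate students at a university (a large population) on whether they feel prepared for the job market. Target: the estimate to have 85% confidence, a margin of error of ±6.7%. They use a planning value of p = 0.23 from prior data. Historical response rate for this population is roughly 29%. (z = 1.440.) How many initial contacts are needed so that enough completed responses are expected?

Completed interviews needed: n₀ = 1.440² × 0.1771 / 0.067² ≈ 81.81 → 82.
At a 29% response rate, contacts needed = 82 / 0.29 ≈ 282.76 → 283.

283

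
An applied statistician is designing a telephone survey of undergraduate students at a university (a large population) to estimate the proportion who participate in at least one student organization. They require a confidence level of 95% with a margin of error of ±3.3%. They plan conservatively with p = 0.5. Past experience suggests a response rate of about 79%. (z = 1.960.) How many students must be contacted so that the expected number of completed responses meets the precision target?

Completed interviews needed: n₀ = 1.960² × 0.2500 / 0.033² ≈ 881.91 → 882.
At a 79% response rate, contacts needed = 882 / 0.79 ≈ 1116.46 → 1117.

1117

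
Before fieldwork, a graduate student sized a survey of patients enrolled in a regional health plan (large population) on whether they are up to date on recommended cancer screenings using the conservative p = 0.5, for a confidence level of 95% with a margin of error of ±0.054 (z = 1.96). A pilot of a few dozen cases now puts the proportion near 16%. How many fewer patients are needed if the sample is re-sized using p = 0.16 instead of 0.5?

152

Conservative (p = 0.5): n = 1.96² × 0.25 / 0.054² ≈ 329.36 → 330.
Using p = 0.16: p(1−p) = 0.1344, so n = 1.96² × 0.1344 / 0.054² ≈ 177.06 → 178.
Reduction: 330 − 178 = 152.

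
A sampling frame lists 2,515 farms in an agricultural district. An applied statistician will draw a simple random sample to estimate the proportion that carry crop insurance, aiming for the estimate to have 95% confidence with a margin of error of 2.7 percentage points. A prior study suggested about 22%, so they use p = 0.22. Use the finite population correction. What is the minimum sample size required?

For 95% confidence, z = 1.960.
Unadjusted: n₀ = 1.960² × 0.22 × 0.78 / 0.027² ≈ 904.28, so n₀ = 905.
Finite population correction with N = 2,515: n = n₀ / (1 + (n₀−1)/N) = 905 / (1 + 904/2515) = 905 / 1.3594 ≈ 665.71.
Rounding up, n = 666.

666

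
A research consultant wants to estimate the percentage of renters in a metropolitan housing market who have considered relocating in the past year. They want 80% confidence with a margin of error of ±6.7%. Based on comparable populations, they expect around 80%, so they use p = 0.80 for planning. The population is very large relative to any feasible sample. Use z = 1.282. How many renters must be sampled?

With p = 0.80, p(1−p) = 0.1600.
n = z²·p(1−p)/E² = 1.282² × 0.1600 / 0.067² = 1.6435 × 0.1600 / 0.004489 ≈ 58.58.
Rounding up gives n = 59.

59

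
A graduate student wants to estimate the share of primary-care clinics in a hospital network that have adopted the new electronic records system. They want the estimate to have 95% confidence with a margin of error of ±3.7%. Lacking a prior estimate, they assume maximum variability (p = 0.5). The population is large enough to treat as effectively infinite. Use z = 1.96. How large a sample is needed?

702

With p = 0.5, p(1−p) = 0.25.
n = z²·p(1−p)/E² = 1.96² × 0.2500 / 0.037² = 3.8416 × 0.2500 / 0.001369 ≈ 701.53.
Rounding up gives n = 702.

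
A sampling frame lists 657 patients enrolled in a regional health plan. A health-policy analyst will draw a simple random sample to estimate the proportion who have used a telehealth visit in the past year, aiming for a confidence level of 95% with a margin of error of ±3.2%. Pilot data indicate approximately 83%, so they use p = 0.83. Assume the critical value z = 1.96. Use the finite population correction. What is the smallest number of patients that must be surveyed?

Unadjusted: n₀ = 1.96² × 0.83 × 0.17 / 0.032² ≈ 529.35, so n₀ = 530.
Finite population correction with N = 657: n = n₀ / (1 + (n₀−1)/N) = 530 / (1 + 529/657) = 530 / 1.8052 ≈ 293.60.
Rounding up, n = 294.

294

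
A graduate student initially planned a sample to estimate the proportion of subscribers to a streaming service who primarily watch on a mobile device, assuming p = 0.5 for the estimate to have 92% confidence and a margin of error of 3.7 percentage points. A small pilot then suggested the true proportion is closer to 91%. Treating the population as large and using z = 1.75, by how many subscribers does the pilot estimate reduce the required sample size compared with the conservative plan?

Conservative (p = 0.5): n = 1.75² × 0.25 / 0.037² ≈ 559.26 → 560.
Using p = 0.91: p(1−p) = 0.0819, so n = 1.75² × 0.0819 / 0.037² ≈ 183.21 → 184.
Reduction: 560 − 184 = 376.

376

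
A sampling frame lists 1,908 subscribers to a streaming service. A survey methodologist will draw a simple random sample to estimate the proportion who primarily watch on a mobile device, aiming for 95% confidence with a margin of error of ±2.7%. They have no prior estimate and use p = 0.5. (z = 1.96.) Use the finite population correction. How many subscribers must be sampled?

780

Unadjusted: n₀ = 1.96² × 0.50 × 0.50 / 0.027² ≈ 1317.42, so n₀ = 1318.
Finite population correction with N = 1,908: n = n₀ / (1 + (n₀−1)/N) = 1318 / (1 + 1317/1908) = 1318 / 1.6903 ≈ 779.77.
Rounding up, n = 780.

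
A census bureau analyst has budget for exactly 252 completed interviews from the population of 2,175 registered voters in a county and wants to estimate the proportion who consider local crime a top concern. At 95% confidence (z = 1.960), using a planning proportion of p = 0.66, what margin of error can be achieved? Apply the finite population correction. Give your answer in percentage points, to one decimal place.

5.5

Finite-population factor: (N−n)/(N−1) = (2175−252)/(2175−1) = 0.8845.
SE(p̂) = √[p(1−p)/n · (N−n)/(N−1)] = √[0.2244/252 × 0.8845] = 0.02807.
E = z × SE = 1.960 × 0.02807 = 0.05501 ≈ 5.5 percentage points.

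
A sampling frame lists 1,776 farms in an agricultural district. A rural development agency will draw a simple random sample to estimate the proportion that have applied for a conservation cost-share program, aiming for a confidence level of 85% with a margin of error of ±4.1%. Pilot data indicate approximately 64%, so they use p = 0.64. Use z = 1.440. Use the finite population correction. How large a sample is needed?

246

Unadjusted: n₀ = 1.440² × 0.64 × 0.36 / 0.041² ≈ 284.21, so n₀ = 285.
Finite population correction with N = 1,776: n = n₀ / (1 + (n₀−1)/N) = 285 / (1 + 284/1776) = 285 / 1.1599 ≈ 245.71.
Rounding up, n = 246.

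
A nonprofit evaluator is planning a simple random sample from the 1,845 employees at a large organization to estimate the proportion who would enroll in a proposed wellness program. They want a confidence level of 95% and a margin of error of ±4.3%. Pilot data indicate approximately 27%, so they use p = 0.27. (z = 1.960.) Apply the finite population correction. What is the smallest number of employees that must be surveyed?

336

Unadjusted: n₀ = 1.960² × 0.27 × 0.73 / 0.043² ≈ 409.51, so n₀ = 410.
Finite population correction with N = 1,845: n = n₀ / (1 + (n₀−1)/N) = 410 / (1 + 409/1845) = 410 / 1.2217 ≈ 335.60.
Rounding up, n = 336.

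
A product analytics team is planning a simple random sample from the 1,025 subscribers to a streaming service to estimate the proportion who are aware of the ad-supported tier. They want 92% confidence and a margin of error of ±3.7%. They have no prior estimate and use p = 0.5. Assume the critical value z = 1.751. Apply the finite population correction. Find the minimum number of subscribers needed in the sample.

363

Unadjusted: n₀ = 1.751² × 0.50 × 0.50 / 0.037² ≈ 559.90, so n₀ = 560.
Finite population correction with N = 1,025: n = n₀ / (1 + (n₀−1)/N) = 560 / (1 + 559/1025) = 560 / 1.5454 ≈ 362.37.
Rounding up, n = 363.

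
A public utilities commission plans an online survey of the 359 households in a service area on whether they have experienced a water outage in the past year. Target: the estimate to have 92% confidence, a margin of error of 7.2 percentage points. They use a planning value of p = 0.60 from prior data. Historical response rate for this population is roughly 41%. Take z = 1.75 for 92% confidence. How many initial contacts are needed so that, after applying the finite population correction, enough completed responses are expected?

Completed interviews needed (unadjusted): n₀ = 1.75² × 0.2400 / 0.072² ≈ 141.78 → 142.
FPC for N = 359: n = 142 / (1 + 141/359) = 142 / 1.3928 ≈ 101.96 → 102.
At a 41% response rate, contacts needed = 102 / 0.41 ≈ 248.78 → 249.

249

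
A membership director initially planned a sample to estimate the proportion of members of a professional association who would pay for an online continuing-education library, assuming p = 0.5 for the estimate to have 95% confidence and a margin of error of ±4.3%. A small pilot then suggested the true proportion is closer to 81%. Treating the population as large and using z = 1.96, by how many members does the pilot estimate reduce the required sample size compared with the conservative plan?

Conservative (p = 0.5): n = 1.96² × 0.25 / 0.043² ≈ 519.42 → 520.
Using p = 0.81: p(1−p) = 0.1539, so n = 1.96² × 0.1539 / 0.043² ≈ 319.75 → 320.
Reduction: 520 − 320 = 200.

200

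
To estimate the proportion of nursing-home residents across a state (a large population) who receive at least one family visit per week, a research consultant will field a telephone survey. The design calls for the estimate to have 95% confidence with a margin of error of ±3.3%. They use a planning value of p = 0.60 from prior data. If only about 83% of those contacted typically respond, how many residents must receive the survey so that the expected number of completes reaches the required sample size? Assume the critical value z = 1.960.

Completed interviews needed: n₀ = 1.960² × 0.2400 / 0.033² ≈ 846.63 → 847.
At an 83% response rate, contacts needed = 847 / 0.83 ≈ 1020.48 → 1021.

1021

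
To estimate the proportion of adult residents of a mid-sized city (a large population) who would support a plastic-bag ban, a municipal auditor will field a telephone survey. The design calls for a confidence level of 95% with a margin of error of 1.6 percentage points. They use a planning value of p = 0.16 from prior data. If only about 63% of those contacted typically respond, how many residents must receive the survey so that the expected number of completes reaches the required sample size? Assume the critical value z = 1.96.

Completed interviews needed: n₀ = 1.96² × 0.1344 / 0.016² ≈ 2016.84 → 2017.
At a 63% response rate, contacts needed = 2017 / 0.63 ≈ 3201.59 → 3202.

3202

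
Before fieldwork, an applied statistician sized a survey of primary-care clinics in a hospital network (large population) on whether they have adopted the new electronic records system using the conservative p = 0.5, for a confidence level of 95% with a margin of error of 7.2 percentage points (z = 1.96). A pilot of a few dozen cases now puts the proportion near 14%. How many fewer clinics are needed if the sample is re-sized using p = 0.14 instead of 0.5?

Conservative (p = 0.5): n = 1.96² × 0.25 / 0.072² ≈ 185.26 → 186.
Using p = 0.14: p(1−p) = 0.1204, so n = 1.96² × 0.1204 / 0.072² ≈ 89.22 → 90.
Reduction: 186 − 90 = 96.

96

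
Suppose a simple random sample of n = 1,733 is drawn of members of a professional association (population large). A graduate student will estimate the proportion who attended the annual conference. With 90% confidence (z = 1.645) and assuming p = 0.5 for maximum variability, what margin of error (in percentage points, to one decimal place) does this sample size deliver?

2.0

SE(p̂) = √[p(1−p)/n] = √[0.2500/1733] = 0.01201.
E = z × SE = 1.645 × 0.01201 = 0.01976, or 2.0 percentage points.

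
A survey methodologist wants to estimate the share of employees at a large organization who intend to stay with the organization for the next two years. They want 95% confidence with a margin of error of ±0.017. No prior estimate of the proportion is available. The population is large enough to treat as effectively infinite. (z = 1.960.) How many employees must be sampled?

With no prior estimate, use p = 0.5, giving p(1−p) = 0.25.
n = z²·p(1−p)/E² = 1.960² × 0.2500 / 0.017² = 3.8416 × 0.2500 / 0.000289 ≈ 3323.18.
Rounding up gives n = 3324.

3324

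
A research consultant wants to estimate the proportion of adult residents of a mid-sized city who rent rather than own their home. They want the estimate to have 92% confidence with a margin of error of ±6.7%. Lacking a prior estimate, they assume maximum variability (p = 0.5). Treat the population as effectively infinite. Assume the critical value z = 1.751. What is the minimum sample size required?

With p = 0.5, p(1−p) = 0.25.
n = z²·p(1−p)/E² = 1.751² × 0.2500 / 0.067² = 3.0660 × 0.2500 / 0.004489 ≈ 170.75.
Rounding up gives n = 171.

171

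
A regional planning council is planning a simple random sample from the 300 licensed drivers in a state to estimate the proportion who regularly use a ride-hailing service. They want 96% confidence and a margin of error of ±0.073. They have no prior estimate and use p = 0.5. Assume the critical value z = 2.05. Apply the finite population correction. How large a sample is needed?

120

Unadjusted: n₀ = 2.05² × 0.50 × 0.50 / 0.073² ≈ 197.15, so n₀ = 198.
Finite population correction with N = 300: n = n₀ / (1 + (n₀−1)/N) = 198 / (1 + 197/300) = 198 / 1.6567 ≈ 119.52.
Rounding up, n = 120.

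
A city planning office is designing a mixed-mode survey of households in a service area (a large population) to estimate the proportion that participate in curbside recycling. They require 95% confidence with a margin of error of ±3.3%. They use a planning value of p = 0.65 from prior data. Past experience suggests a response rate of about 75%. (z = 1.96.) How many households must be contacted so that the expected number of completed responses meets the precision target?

1071

Completed interviews needed: n₀ = 1.96² × 0.2275 / 0.033² ≈ 802.54 → 803.
At a 75% response rate, contacts needed = 803 / 0.75 ≈ 1070.67 → 1071.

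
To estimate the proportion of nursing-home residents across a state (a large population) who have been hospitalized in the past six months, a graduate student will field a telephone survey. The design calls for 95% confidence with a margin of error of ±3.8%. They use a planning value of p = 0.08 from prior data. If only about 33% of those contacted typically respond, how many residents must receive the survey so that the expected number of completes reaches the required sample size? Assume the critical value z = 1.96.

Completed interviews needed: n₀ = 1.96² × 0.0736 / 0.038² ≈ 195.80 → 196.
At a 33% response rate, contacts needed = 196 / 0.33 ≈ 593.94 → 594.

594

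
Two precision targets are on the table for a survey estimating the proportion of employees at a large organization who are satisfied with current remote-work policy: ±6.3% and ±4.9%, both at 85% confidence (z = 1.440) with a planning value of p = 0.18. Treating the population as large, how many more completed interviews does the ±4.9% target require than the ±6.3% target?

At ±6.3%: n = 1.440² × 0.1476 / 0.063² ≈ 77.11 → 78.
At ±4.9%: n = 1.440² × 0.1476 / 0.049² ≈ 127.47 → 128.
Additional respondents: 128 − 78 = 50.

50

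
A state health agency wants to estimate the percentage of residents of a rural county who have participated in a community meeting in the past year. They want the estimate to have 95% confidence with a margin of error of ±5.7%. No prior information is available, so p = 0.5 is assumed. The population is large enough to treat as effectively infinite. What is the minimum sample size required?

296

For 95% confidence, z = 1.96.
With p = 0.5, p(1−p) = 0.25.
n = z²·p(1−p)/E² = 1.96² × 0.2500 / 0.057² = 3.8416 × 0.2500 / 0.003249 ≈ 295.60.
Rounding up gives n = 296.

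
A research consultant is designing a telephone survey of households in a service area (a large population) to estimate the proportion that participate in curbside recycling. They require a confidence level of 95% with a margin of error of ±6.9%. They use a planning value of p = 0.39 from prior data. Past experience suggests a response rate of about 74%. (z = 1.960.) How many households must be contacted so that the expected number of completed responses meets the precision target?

260

Completed interviews needed: n₀ = 1.960² × 0.2379 / 0.069² ≈ 191.96 → 192.
At a 74% response rate, contacts needed = 192 / 0.74 ≈ 259.46 → 260.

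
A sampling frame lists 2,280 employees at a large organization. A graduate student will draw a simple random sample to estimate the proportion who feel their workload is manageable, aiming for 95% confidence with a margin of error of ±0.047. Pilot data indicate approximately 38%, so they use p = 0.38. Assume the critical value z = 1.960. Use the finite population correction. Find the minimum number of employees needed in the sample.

348

Unadjusted: n₀ = 1.960² × 0.38 × 0.62 / 0.047² ≈ 409.72, so n₀ = 410.
Finite population correction with N = 2,280: n = n₀ / (1 + (n₀−1)/N) = 410 / (1 + 409/2280) = 410 / 1.1794 ≈ 347.64.
Rounding up, n = 348.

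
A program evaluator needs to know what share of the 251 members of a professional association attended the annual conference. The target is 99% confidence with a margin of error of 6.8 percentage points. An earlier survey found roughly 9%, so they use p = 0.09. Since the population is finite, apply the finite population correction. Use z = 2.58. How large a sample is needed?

Unadjusted: n₀ = 2.58² × 0.09 × 0.91 / 0.068² ≈ 117.90, so n₀ = 118.
Finite population correction with N = 251: n = n₀ / (1 + (n₀−1)/N) = 118 / (1 + 117/251) = 118 / 1.4661 ≈ 80.48.
Rounding up, n = 81.

81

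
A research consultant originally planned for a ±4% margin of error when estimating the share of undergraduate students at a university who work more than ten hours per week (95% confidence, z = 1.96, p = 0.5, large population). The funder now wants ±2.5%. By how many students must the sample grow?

At ±4%: n = 1.96² × 0.2500 / 0.040² ≈ 600.25 → 601.
At ±2.5%: n = 1.96² × 0.2500 / 0.025² ≈ 1536.64 → 1537.
Additional respondents: 1537 − 601 = 936.

936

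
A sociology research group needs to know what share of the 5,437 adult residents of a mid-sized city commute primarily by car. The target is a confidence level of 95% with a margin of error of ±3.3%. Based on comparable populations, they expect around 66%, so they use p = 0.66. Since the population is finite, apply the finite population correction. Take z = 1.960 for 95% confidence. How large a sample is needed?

Unadjusted: n₀ = 1.960² × 0.66 × 0.34 / 0.033² ≈ 791.60, so n₀ = 792.
Finite population correction with N = 5,437: n = n₀ / (1 + (n₀−1)/N) = 792 / (1 + 791/5437) = 792 / 1.1455 ≈ 691.41.
Rounding up, n = 692.

692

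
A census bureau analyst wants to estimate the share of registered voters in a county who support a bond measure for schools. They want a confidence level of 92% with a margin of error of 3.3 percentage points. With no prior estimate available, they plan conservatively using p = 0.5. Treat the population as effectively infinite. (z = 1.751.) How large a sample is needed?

With p = 0.5, p(1−p) = 0.25.
n = z²·p(1−p)/E² = 1.751² × 0.2500 / 0.033² = 3.0660 × 0.2500 / 0.001089 ≈ 703.86.
Rounding up gives n = 704.

704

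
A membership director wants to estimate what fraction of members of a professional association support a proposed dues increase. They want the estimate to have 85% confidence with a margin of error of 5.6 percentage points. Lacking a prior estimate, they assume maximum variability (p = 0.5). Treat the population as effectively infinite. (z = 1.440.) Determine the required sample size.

With p = 0.5, p(1−p) = 0.25.
n = z²·p(1−p)/E² = 1.440² × 0.2500 / 0.056² = 2.0736 × 0.2500 / 0.003136 ≈ 165.31.
Rounding up gives n = 166.

166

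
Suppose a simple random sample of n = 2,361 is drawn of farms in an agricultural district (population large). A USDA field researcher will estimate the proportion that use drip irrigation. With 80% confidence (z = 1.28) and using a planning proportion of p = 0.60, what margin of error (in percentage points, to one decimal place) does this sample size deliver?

1.3

SE(p̂) = √[p(1−p)/n] = √[0.2400/2361] = 0.01008.
E = z × SE = 1.28 × 0.01008 = 0.01291, or 1.3 percentage points.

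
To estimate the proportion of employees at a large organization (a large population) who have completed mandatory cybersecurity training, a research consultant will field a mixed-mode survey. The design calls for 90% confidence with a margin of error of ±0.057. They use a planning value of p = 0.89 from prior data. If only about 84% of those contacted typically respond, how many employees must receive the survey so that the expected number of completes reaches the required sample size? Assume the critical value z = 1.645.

Completed interviews needed: n₀ = 1.645² × 0.0979 / 0.057² ≈ 81.54 → 82.
At an 84% response rate, contacts needed = 82 / 0.84 ≈ 97.62 → 98.

98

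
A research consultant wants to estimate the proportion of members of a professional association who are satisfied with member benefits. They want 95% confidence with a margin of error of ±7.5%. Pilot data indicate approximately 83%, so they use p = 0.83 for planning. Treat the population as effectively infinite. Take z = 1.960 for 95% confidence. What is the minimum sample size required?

With p = 0.83, p(1−p) = 0.1411.
n = z²·p(1−p)/E² = 1.960² × 0.1411 / 0.075² = 3.8416 × 0.1411 / 0.005625 ≈ 96.36.
Rounding up gives n = 97.

97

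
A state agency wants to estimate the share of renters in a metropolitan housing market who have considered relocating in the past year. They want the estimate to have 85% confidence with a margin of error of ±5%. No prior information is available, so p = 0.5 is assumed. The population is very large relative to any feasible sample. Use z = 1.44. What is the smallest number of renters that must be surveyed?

208

With p = 0.5, p(1−p) = 0.25.
n = z²·p(1−p)/E² = 1.44² × 0.2500 / 0.050² = 2.0736 × 0.2500 / 0.002500 ≈ 207.36.
Rounding up gives n = 208.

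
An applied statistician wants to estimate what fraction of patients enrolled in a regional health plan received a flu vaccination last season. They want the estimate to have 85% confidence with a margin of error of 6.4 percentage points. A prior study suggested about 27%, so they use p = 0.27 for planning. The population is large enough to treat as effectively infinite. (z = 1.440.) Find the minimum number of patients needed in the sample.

With p = 0.27, p(1−p) = 0.1971.
n = z²·p(1−p)/E² = 1.440² × 0.1971 / 0.064² = 2.0736 × 0.1971 / 0.004096 ≈ 99.78.
Rounding up gives n = 100.

100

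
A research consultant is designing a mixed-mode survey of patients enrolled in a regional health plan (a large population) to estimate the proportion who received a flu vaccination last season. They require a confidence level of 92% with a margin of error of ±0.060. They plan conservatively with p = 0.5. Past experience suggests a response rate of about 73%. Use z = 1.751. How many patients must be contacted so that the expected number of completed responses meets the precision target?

292

Completed interviews needed: n₀ = 1.751² × 0.2500 / 0.060² ≈ 212.92 → 213.
At a 73% response rate, contacts needed = 213 / 0.73 ≈ 291.78 → 292.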